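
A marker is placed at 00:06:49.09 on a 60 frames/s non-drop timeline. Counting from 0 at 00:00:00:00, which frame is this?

24549

Total seconds to the label: (0 × 3600 + 6 × 60 + 49) = 409.
Frame index = 409 × 60 + 9 = 24549.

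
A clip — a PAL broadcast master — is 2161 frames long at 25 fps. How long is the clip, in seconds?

86.44 seconds

Running time = 2161 / (25) = 86.44 s.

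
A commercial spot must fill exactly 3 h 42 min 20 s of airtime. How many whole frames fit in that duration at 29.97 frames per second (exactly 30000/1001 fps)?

399800 frames

3 h 42 min 20 s = 13340 s.
Frames = 13340 × 30000/1001 = 400200000/1001 ≈ 399800.1998.
Complete frames: 399800.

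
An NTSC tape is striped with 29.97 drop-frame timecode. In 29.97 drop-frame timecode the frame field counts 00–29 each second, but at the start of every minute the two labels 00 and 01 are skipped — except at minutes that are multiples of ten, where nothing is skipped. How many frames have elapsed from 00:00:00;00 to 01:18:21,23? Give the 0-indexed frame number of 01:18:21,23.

As if non-drop at 30 labels/s: (1 × 3600 + 18 × 60 + 21) × 30 + 23 = 141053.
Minute boundaries passed: 78; those not divisible by 10: 78 − 7 = 71; dropped labels = 2 × 71 = 142.
Actual frame index = 141053 − 142 = 140911.

140911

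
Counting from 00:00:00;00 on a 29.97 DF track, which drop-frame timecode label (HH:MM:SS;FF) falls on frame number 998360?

09:15:12;00

Ten DF minutes hold 17982 frames, so frame 998360 lies in block 55 (frames 989010–1006991) with 9350 frames into that block.
The block's first minute is 1800 frames and the rest 1798 each; 9350 frames reaches minute 5, so 55 × 18 + 5 × 2 = 1000 labels have been skipped so far.
Adding those back, label number 998360 + 1000 = 999360 at 30 labels/s is 33312 s + 0 f = 9 h 15 min 12 s frame 0, i.e. 09:15:12;00.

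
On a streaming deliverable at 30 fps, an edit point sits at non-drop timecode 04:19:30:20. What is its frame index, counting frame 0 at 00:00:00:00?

Total seconds to the label: (4 × 3600 + 19 × 60 + 30) = 15570.
Frame index = 15570 × 30 + 20 = 467120.

frame 467120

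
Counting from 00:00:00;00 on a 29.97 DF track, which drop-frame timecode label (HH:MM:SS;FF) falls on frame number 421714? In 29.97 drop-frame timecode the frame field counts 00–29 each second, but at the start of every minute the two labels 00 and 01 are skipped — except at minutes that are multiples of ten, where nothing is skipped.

Ten DF minutes hold 17982 frames, so frame 421714 lies in block 23 (frames 413586–431567) with 8128 frames into that block.
The block's first minute is 1800 frames and the rest 1798 each; 8128 frames reaches minute 4, so 23 × 18 + 4 × 2 = 422 labels have been skipped so far.
Adding those back, label number 421714 + 422 = 422136 at 30 labels/s is 14071 s + 6 f = 3 h 54 min 31 s frame 6, i.e. 03:54:31;06.

03:54:31;06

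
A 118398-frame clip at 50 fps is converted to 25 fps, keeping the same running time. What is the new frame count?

Target frames = source frames × (target rate / source rate) = 118398 × (25)/(50) = 118398 × 1/2 = 59199.

59199 frames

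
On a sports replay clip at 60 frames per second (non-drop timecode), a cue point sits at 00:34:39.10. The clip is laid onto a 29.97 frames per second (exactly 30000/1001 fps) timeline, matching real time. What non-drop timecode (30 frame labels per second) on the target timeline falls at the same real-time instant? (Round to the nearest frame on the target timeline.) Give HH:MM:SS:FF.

Source frame index: (0×3600 + 34×60 + 39) × 60 + 10 = 124750.
Real time: 124750 / (60) = 12475/6 s.
Target frame: (12475/6) × (30000/1001) = 62375000/1001 ≈ 62312.687 → 62313.
At 30 labels/s: frame 62313 → 00:34:37:03.

00:34:37:03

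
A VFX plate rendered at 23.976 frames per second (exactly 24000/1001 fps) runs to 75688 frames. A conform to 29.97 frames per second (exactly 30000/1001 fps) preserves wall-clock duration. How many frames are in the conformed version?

Frames at target rate = 75688 × (30000/1001) / (24000/1001) = 94610.

94610 frames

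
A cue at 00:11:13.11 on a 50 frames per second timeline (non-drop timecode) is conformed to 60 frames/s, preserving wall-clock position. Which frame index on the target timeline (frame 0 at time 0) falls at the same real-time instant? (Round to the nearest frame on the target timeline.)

Source frame index: (0×3600 + 11×60 + 13) × 50 + 11 = 33661.
Real time: 33661 / (50) = 33661/50 s.
Target frame: (33661/50) × (60) = 201966/5 ≈ 40393.200 → 40393.

frame 40393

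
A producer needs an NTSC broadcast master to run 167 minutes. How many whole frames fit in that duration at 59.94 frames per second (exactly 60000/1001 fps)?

600599 frames

167 min = 10020 s.
Frames = 10020 × 60000/1001 = 601200000/1001 ≈ 600599.4006.
Complete frames: 600599.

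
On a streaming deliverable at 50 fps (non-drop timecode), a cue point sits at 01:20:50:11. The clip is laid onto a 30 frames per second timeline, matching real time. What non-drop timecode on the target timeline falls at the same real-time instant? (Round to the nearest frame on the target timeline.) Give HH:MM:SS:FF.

01:20:50:07

Source frame index: (1×3600 + 20×60 + 50) × 50 + 11 = 242511.
Real time: 242511 / (50) = 242511/50 s.
Target frame: (242511/50) × (30) = 727533/5 ≈ 145506.600 → 145507.
At 30 labels/s: frame 145507 → 01:20:50:07.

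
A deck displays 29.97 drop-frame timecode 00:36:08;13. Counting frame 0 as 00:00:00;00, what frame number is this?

As if non-drop at 30 labels/s: (0 × 3600 + 36 × 60 + 8) × 30 + 13 = 65053.
Minute boundaries passed: 36; those not divisible by 10: 36 − 3 = 33; dropped labels = 2 × 33 = 66.
Actual frame index = 65053 − 66 = 64987.

64987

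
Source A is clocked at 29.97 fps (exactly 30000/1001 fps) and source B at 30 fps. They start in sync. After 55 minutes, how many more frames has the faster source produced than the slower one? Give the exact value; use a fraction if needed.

55 min = 3300 s.
A emits 30000/1001 × 3300 = 9000000/91 frames; B emits 30 × 3300 = 99000.
Difference = 9000/91 frames (≈ 98.9011); B is ahead of A.

9000/91 frames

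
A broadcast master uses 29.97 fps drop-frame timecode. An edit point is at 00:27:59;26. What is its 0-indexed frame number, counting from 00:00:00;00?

Complete 10-minute blocks: 2, each 17982 frames → 35964.
Remaining 7 whole minutes in the current block: 1800 + 6 × 1798 = 12588 frames.
Within the current minute: 59 × 30 + 26 − 2 = 1794 (labels ;00/;01 skipped at this minute). Total = 35964 + 12588 + 1794 = 50346.

50346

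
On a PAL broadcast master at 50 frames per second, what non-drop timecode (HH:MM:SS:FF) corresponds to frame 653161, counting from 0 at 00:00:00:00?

653161 ÷ 50 = 13063 full seconds, remainder 11 frames.
13063 s = 3 h 37 min 43 s.
Timecode: 03:37:43:11.

03:37:43:11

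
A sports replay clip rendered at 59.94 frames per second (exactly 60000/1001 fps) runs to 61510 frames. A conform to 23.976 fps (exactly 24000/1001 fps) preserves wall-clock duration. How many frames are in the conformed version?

Target frames = source frames × (target rate / source rate) = 61510 × (24000/1001)/(60000/1001) = 61510 × 2/5 = 24604.

24604 frames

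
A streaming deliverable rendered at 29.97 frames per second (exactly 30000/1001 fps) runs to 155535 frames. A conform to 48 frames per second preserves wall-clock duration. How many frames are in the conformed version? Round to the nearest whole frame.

Frames at target rate = 155535 × (48) / (30000/1001) = 31138107/125 ≈ 249104.856.
Nearest whole frame: 249105.

249105 frames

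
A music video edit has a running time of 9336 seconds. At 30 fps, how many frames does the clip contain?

Frames = 9336 × 30 = 280080.

280080 frames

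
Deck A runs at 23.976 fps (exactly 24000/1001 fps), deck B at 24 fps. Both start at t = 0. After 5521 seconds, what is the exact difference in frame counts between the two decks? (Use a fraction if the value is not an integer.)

A emits 24000/1001 × 5521 = 132504000/1001 frames; B emits 24 × 5521 = 132504.
Difference = 132504/1001 frames (≈ 132.3716); B is ahead of A.

132504/1001 frames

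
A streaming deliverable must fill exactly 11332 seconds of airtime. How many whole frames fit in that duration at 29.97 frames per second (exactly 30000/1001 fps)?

Frames = 11332 × 30000/1001 = 339960000/1001 ≈ 339620.3796.
Complete frames: 339620.

339620 frames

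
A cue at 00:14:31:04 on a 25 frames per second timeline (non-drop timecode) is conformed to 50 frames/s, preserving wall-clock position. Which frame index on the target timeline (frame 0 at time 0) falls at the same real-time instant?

Source frame index: (0×3600 + 14×60 + 31) × 25 + 4 = 21779.
Real time: 21779 / (25) = 21779/25 s.
Target frame: (21779/25) × (50) = 43558.

frame 43558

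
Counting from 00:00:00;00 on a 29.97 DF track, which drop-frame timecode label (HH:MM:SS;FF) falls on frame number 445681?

04:07:50;27

Ten DF minutes hold 17982 frames, so frame 445681 lies in block 24 (frames 431568–449549) with 14113 frames into that block.
The block's first minute is 1800 frames and the rest 1798 each; 14113 frames reaches minute 7, so 24 × 18 + 7 × 2 = 446 labels have been skipped so far.
Adding those back, label number 445681 + 446 = 446127 at 30 labels/s is 14870 s + 27 f = 4 h 7 min 50 s frame 27, i.e. 04:07:50;27.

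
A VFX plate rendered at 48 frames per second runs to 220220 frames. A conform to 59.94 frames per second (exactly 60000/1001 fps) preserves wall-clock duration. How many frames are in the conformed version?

Target frames = source frames × (target rate / source rate) = 220220 × (60000/1001)/(48) = 220220 × 1250/1001 = 275000.

275000 frames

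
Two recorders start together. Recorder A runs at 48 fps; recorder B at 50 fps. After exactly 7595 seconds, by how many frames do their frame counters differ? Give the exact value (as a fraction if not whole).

15190 frames

A emits 48 × 7595 = 364560 frames; B emits 50 × 7595 = 379750.
Difference = 15190 frames; B is ahead of A.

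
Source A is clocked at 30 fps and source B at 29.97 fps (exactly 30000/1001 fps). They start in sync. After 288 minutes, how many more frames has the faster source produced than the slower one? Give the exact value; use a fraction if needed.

518400/1001 frames

288 min = 17280 s.
A emits 30 × 17280 = 518400 frames; B emits 30000/1001 × 17280 = 518400000/1001.
Difference = 518400/1001 frames (≈ 517.8821); B is behind A.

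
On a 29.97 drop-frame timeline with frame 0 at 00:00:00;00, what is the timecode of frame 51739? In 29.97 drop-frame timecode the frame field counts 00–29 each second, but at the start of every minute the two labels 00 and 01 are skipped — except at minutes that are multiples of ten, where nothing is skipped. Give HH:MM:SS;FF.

00:28:46;11

Ten DF minutes hold 17982 frames, so frame 51739 lies in block 2 (frames 35964–53945) with 15775 frames into that block.
The block's first minute is 1800 frames and the rest 1798 each; 15775 frames reaches minute 8, so 2 × 18 + 8 × 2 = 52 labels have been skipped so far.
Adding those back, label number 51739 + 52 = 51791 at 30 labels/s is 1726 s + 11 f = 0 h 28 min 46 s frame 11, i.e. 00:28:46;11.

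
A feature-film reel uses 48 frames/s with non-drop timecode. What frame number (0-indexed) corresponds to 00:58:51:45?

169533

Total seconds to the label: (0 × 3600 + 58 × 60 + 51) = 3531.
Frame index = 3531 × 48 + 45 = 169533.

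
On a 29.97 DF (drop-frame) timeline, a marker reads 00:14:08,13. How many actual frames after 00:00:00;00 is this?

As if non-drop at 30 labels/s: (0 × 3600 + 14 × 60 + 8) × 30 + 13 = 25453.
Minute boundaries passed: 14; those not divisible by 10: 14 − 1 = 13; dropped labels = 2 × 13 = 26.
Actual frame index = 25453 − 26 = 25427.

25427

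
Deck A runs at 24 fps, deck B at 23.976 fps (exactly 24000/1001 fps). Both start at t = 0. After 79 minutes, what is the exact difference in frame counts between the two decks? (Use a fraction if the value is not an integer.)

79 min = 4740 s.
A emits 24 × 4740 = 113760 frames; B emits 24000/1001 × 4740 = 113760000/1001.
Difference = 113760/1001 frames (≈ 113.6464); B is behind A.

113760/1001 frames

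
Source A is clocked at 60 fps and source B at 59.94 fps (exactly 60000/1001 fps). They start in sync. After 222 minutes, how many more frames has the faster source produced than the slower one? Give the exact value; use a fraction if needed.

222 min = 13320 s.
A emits 60 × 13320 = 799200 frames; B emits 60000/1001 × 13320 = 799200000/1001.
Difference = 799200/1001 frames (≈ 798.4016); B is behind A.

799200/1001 frames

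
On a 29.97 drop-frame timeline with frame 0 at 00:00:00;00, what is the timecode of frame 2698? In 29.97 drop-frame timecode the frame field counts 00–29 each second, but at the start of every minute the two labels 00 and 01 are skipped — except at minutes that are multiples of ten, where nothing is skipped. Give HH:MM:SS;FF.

00:01:30;00

Each 10-minute DF block holds 10 × 60 × 30 − 9 × 2 = 17982 frames. 2698 ÷ 17982 → 0 full blocks, remainder 2698.
Within the partial block the first minute is 1800 frames and each further minute 1798, so 1 further minute boundary passed. Total skipped labels = 18 × 0 + 2 × 1 = 2.
Non-drop label index = 2698 + 2 = 2700; at 30 labels/s that is 00:01:30:00, i.e. DF 00:01:30;00.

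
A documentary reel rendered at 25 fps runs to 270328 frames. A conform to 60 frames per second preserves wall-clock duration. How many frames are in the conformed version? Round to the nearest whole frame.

Frames at target rate = 270328 × (60) / (25) = 3243936/5 ≈ 648787.200.
Nearest whole frame: 648787.

648787 frames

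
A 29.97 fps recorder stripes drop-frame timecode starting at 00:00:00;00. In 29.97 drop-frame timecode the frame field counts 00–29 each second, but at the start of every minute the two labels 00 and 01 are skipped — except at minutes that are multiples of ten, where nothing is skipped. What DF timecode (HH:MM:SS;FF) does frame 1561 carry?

Ten DF minutes hold 17982 frames, so frame 1561 lies in block 0 (frames 0–17981) with 1561 frames into that block.
The block's first minute is 1800 frames and the rest 1798 each; 1561 frames reaches minute 0, so 0 × 18 + 0 × 2 = 0 labels have been skipped so far.
Adding those back, label number 1561 + 0 = 1561 at 30 labels/s is 52 s + 1 f = 0 h 0 min 52 s frame 1, i.e. 00:00:52;01.

00:00:52;01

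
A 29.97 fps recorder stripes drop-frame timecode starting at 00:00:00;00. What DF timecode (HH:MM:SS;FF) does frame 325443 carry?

Ten DF minutes hold 17982 frames, so frame 325443 lies in block 18 (frames 323676–341657) with 1767 frames into that block.
The block's first minute is 1800 frames and the rest 1798 each; 1767 frames reaches minute 0, so 18 × 18 + 0 × 2 = 324 labels have been skipped so far.
Adding those back, label number 325443 + 324 = 325767 at 30 labels/s is 10858 s + 27 f = 3 h 0 min 58 s frame 27, i.e. 03:00:58;27.

03:00:58;27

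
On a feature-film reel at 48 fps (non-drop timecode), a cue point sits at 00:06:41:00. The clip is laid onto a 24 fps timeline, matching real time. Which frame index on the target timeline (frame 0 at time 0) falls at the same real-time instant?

frame 9624

Source frame index: (0×3600 + 6×60 + 41) × 48 + 0 = 19248.
Real time: 19248 / (48) = 401 s.
Target frame: (401) × (24) = 9624.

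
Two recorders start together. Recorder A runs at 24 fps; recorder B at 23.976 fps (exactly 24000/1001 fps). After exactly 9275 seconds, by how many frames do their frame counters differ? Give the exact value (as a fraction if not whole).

A emits 24 × 9275 = 222600 frames; B emits 24000/1001 × 9275 = 31800000/143.
Difference = 31800/143 frames (≈ 222.3776); B is behind A.

31800/143 frames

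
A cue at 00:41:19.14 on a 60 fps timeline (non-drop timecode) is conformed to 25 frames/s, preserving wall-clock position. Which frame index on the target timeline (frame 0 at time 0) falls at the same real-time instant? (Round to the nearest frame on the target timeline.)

Source frame index: (0×3600 + 41×60 + 19) × 60 + 14 = 148754.
Real time: 148754 / (60) = 74377/30 s.
Target frame: (74377/30) × (25) = 371885/6 ≈ 61980.833 → 61981.

frame 61981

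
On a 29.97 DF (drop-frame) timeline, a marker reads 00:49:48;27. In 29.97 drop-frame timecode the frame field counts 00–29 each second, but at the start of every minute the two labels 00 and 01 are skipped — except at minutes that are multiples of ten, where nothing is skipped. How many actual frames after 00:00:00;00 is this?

As if non-drop at 30 labels/s: (0 × 3600 + 49 × 60 + 48) × 30 + 27 = 89667.
Minute boundaries passed: 49; those not divisible by 10: 49 − 4 = 45; dropped labels = 2 × 45 = 90.
Actual frame index = 89667 − 90 = 89577.

89577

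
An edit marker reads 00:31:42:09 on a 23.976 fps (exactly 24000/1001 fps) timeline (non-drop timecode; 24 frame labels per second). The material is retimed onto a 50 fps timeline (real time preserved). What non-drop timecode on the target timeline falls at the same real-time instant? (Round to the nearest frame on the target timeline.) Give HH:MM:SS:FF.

00:31:44:14

Source frame index: (0×3600 + 31×60 + 42) × 24 + 9 = 45657.
Real time: 45657 / (24000/1001) = 15234219/8000 s.
Target frame: (15234219/8000) × (50) = 15234219/160 ≈ 95213.869 → 95214.
At 50 labels/s: frame 95214 → 00:31:44:14.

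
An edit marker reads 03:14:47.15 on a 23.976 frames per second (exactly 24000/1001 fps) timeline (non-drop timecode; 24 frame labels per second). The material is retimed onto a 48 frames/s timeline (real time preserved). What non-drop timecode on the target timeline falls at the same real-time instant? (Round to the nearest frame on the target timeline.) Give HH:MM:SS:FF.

03:14:59:15

Source frame index: (3×3600 + 14×60 + 47) × 24 + 15 = 280503.
Real time: 280503 / (24000/1001) = 93594501/8000 s.
Target frame: (93594501/8000) × (48) = 280783503/500 ≈ 561567.006 → 561567.
At 48 labels/s: frame 561567 → 03:14:59:15.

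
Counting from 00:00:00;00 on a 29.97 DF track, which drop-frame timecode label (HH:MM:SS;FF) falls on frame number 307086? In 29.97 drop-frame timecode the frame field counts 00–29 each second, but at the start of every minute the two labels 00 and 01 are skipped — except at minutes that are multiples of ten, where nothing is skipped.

02:50:46;12

Ten DF minutes hold 17982 frames, so frame 307086 lies in block 17 (frames 305694–323675) with 1392 frames into that block.
The block's first minute is 1800 frames and the rest 1798 each; 1392 frames reaches minute 0, so 17 × 18 + 0 × 2 = 306 labels have been skipped so far.
Adding those back, label number 307086 + 306 = 307392 at 30 labels/s is 10246 s + 12 f = 2 h 50 min 46 s frame 12, i.e. 02:50:46;12.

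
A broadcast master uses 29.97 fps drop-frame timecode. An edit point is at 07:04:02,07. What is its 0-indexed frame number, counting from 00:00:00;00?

As if non-drop at 30 labels/s: (7 × 3600 + 4 × 60 + 2) × 30 + 7 = 763267.
Minute boundaries passed: 424; those not divisible by 10: 424 − 42 = 382; dropped labels = 2 × 382 = 764.
Actual frame index = 763267 − 764 = 762503.

762503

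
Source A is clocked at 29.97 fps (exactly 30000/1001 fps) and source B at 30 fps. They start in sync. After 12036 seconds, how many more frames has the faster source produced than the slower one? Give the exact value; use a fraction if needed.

A emits 30000/1001 × 12036 = 361080000/1001 frames; B emits 30 × 12036 = 361080.
Difference = 361080/1001 frames (≈ 360.7193); B is ahead of A.

361080/1001 frames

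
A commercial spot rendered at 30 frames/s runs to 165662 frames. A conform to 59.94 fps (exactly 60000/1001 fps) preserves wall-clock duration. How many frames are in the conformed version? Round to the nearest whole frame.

Frames at target rate = 165662 × (60000/1001) / (30) = 47332000/143 ≈ 330993.007.
Nearest whole frame: 330993.

330993 frames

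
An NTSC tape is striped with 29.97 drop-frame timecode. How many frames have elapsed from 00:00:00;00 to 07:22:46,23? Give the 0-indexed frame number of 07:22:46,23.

796207

As if non-drop at 30 labels/s: (7 × 3600 + 22 × 60 + 46) × 30 + 23 = 797003.
Minute boundaries passed: 442; those not divisible by 10: 442 − 44 = 398; dropped labels = 2 × 398 = 796.
Actual frame index = 797003 − 796 = 796207.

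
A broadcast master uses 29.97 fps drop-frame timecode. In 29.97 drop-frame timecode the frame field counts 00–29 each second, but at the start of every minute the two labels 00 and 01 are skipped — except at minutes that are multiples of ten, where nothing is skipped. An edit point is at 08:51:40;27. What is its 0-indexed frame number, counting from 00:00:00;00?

956071

As if non-drop at 30 labels/s: (8 × 3600 + 51 × 60 + 40) × 30 + 27 = 957027.
Minute boundaries passed: 531; those not divisible by 10: 531 − 53 = 478; dropped labels = 2 × 478 = 956.
Actual frame index = 957027 − 956 = 956071.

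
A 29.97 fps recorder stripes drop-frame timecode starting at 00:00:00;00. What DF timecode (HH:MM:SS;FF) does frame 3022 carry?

Ten DF minutes hold 17982 frames, so frame 3022 lies in block 0 (frames 0–17981) with 3022 frames into that block.
The block's first minute is 1800 frames and the rest 1798 each; 3022 frames reaches minute 1, so 0 × 18 + 1 × 2 = 2 labels have been skipped so far.
Adding those back, label number 3022 + 2 = 3024 at 30 labels/s is 100 s + 24 f = 0 h 1 min 40 s frame 24, i.e. 00:01:40;24.

00:01:40;24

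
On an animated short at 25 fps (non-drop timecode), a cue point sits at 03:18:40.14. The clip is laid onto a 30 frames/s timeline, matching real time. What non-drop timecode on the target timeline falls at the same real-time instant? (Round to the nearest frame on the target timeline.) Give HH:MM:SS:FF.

Source frame index: (3×3600 + 18×60 + 40) × 25 + 14 = 298014.
Real time: 298014 / (25) = 298014/25 s.
Target frame: (298014/25) × (30) = 1788084/5 ≈ 357616.800 → 357617.
At 30 labels/s: frame 357617 → 03:18:40:17.

03:18:40:17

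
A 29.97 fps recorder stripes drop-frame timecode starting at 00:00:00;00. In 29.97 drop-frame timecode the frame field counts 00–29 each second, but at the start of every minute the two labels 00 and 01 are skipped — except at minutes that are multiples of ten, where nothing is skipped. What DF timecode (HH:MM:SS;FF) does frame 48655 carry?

00:27:03;15

Ten DF minutes hold 17982 frames, so frame 48655 lies in block 2 (frames 35964–53945) with 12691 frames into that block.
The block's first minute is 1800 frames and the rest 1798 each; 12691 frames reaches minute 7, so 2 × 18 + 7 × 2 = 50 labels have been skipped so far.
Adding those back, label number 48655 + 50 = 48705 at 30 labels/s is 1623 s + 15 f = 0 h 27 min 3 s frame 15, i.e. 00:27:03;15.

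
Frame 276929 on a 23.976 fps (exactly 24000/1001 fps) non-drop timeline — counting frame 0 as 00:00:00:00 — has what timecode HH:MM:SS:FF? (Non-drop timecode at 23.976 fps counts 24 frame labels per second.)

03:12:18:17

276929 ÷ 24 = 11538 full seconds, remainder 17 frames.
11538 s = 3 h 12 min 18 s.
Timecode: 03:12:18:17.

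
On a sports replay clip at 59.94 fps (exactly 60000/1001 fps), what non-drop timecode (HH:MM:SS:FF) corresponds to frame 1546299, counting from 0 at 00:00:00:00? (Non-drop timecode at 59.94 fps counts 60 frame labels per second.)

07:09:31:39

1546299 ÷ 60 = 25771 full seconds, remainder 39 frames.
25771 s = 7 h 9 min 31 s.
Timecode: 07:09:31:39.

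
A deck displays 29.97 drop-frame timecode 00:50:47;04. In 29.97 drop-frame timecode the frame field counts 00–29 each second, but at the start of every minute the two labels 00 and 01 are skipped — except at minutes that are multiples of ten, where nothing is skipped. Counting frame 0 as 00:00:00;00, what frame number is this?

Complete 10-minute blocks: 5, each 17982 frames → 89910.
Remaining 0 whole minutes in the current block: 0 frames.
Within the current minute: 47 × 30 + 4 = 1414. Total = 89910 + 0 + 1414 = 91324.

91324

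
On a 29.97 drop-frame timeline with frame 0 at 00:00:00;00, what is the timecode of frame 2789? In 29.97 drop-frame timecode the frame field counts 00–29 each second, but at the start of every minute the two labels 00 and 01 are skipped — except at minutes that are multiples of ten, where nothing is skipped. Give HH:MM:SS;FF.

Each 10-minute DF block holds 10 × 60 × 30 − 9 × 2 = 17982 frames. 2789 ÷ 17982 → 0 full blocks, remainder 2789.
Within the partial block the first minute is 1800 frames and each further minute 1798, so 1 further minute boundary passed. Total skipped labels = 18 × 0 + 2 × 1 = 2.
Non-drop label index = 2789 + 2 = 2791; at 30 labels/s that is 00:01:33:01, i.e. DF 00:01:33;01.

00:01:33;01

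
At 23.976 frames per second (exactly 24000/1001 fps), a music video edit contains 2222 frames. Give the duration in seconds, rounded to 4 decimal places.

Running time = 2222 × 1001/24000 = 1112111/12000 s ≈ 92.6759 s.

92.6759 seconds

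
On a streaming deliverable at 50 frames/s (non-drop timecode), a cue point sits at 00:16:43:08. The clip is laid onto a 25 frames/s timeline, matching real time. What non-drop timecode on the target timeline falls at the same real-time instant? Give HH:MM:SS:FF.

00:16:43:04

Source frame index: (0×3600 + 16×60 + 43) × 50 + 8 = 50158.
Real time: 50158 / (50) = 25079/25 s.
Target frame: (25079/25) × (25) = 25079.
At 25 labels/s: frame 25079 → 00:16:43:04.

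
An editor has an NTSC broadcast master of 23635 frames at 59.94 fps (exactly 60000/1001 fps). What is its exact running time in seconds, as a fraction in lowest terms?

4731727/12000 seconds

Running time = 23635 ÷ (60000/1001) = 23635 × 1001/60000 = 4731727/12000 s.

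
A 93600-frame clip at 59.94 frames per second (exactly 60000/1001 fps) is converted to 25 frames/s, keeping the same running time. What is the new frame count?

39039 frames

Target frames = source frames × (target rate / source rate) = 93600 × (25)/(60000/1001) = 93600 × 1001/2400 = 39039.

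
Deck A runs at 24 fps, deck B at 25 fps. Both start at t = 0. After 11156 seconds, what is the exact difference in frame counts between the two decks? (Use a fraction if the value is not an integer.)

A emits 24 × 11156 = 267744 frames; B emits 25 × 11156 = 278900.
Difference = 11156 frames; B is ahead of A.

11156 frames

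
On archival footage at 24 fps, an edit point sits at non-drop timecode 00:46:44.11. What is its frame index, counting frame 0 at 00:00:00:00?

Total seconds to the label: (0 × 3600 + 46 × 60 + 44) = 2804.
Frame index = 2804 × 24 + 11 = 67307.

frame 67307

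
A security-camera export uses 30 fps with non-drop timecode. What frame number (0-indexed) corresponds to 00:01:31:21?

Total seconds to the label: (0 × 3600 + 1 × 60 + 31) = 91.
Frame index = 91 × 30 + 21 = 2751.

2751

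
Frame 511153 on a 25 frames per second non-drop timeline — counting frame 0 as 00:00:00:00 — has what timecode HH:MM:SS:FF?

05:40:46:03

511153 ÷ 25 = 20446 full seconds, remainder 3 frames.
20446 s = 5 h 40 min 46 s.
Timecode: 05:40:46:03.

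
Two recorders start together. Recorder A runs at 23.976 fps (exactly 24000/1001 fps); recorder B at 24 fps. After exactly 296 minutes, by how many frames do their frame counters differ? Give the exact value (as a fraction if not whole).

426240/1001 frames

296 min = 17760 s.
A emits 24000/1001 × 17760 = 426240000/1001 frames; B emits 24 × 17760 = 426240.
Difference = 426240/1001 frames (≈ 425.8142); B is ahead of A.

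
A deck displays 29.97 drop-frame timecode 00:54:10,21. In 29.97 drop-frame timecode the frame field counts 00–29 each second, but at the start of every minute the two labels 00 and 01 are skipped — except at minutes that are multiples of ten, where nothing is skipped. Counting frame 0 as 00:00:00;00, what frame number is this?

As if non-drop at 30 labels/s: (0 × 3600 + 54 × 60 + 10) × 30 + 21 = 97521.
Minute boundaries passed: 54; those not divisible by 10: 54 − 5 = 49; dropped labels = 2 × 49 = 98.
Actual frame index = 97521 − 98 = 97423.

97423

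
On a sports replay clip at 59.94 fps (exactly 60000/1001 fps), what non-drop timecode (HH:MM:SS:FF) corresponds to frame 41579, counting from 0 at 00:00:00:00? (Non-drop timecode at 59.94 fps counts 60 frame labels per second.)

00:11:32:59

41579 ÷ 60 = 692 full seconds, remainder 59 frames.
692 s = 0 h 11 min 32 s.
Timecode: 00:11:32:59.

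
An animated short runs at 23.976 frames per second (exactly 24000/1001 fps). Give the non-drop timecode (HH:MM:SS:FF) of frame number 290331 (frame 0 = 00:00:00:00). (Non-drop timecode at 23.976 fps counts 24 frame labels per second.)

03:21:37:03

290331 ÷ 24 = 12097 full seconds, remainder 3 frames.
12097 s = 3 h 21 min 37 s.
Timecode: 03:21:37:03.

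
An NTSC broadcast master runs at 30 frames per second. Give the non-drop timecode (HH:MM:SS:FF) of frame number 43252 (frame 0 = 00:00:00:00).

00:24:01:22

43252 ÷ 30 = 1441 full seconds, remainder 22 frames.
1441 s = 0 h 24 min 1 s.
Timecode: 00:24:01:22.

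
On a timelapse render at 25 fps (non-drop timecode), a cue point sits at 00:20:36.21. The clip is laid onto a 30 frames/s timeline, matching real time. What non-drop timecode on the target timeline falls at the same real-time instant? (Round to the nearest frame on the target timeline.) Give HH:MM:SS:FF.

00:20:36:25

Source frame index: (0×3600 + 20×60 + 36) × 25 + 21 = 30921.
Real time: 30921 / (25) = 30921/25 s.
Target frame: (30921/25) × (30) = 185526/5 ≈ 37105.200 → 37105.
At 30 labels/s: frame 37105 → 00:20:36:25.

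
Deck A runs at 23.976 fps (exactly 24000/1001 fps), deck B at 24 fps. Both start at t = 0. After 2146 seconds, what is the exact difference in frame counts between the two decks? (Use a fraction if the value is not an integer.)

51504/1001 frames

A emits 24000/1001 × 2146 = 51504000/1001 frames; B emits 24 × 2146 = 51504.
Difference = 51504/1001 frames (≈ 51.4525); B is ahead of A.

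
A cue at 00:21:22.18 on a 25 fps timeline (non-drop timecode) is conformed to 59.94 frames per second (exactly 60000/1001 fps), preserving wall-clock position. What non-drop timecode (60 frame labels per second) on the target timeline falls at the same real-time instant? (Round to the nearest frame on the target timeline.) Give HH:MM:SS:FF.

Source frame index: (0×3600 + 21×60 + 22) × 25 + 18 = 32068.
Real time: 32068 / (25) = 32068/25 s.
Target frame: (32068/25) × (60000/1001) = 76963200/1001 ≈ 76886.314 → 76886.
At 60 labels/s: frame 76886 → 00:21:21:26.

00:21:21:26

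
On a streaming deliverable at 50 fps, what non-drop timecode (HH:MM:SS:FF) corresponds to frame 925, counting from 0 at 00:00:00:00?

925 ÷ 50 = 18 full seconds, remainder 25 frames.
18 s = 0 h 0 min 18 s.
Timecode: 00:00:18:25.

00:00:18:25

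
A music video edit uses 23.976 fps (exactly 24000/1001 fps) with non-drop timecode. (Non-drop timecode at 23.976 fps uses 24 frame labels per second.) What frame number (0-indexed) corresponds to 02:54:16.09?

Total seconds to the label: (2 × 3600 + 54 × 60 + 16) = 10456.
Frame index = 10456 × 24 + 9 = 250953.

frame 250953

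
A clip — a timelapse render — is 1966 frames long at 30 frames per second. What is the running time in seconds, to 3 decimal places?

Running time = 1966 × 1/30 = 983/15 s ≈ 65.533 s.

65.533 seconds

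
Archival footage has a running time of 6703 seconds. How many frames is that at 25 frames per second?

Frames = 6703 × 25 = 167575.

167575 frames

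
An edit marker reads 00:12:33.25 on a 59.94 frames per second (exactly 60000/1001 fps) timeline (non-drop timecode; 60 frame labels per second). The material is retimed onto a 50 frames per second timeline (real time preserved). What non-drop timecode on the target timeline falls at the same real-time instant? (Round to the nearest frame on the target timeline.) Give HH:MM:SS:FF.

Source frame index: (0×3600 + 12×60 + 33) × 60 + 25 = 45205.
Real time: 45205 / (60000/1001) = 9050041/12000 s.
Target frame: (9050041/12000) × (50) = 9050041/240 ≈ 37708.504 → 37709.
At 50 labels/s: frame 37709 → 00:12:34:09.

00:12:34:09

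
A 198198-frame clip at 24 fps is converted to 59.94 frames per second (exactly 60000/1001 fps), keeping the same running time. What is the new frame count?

495000 frames

Target frames = source frames × (target rate / source rate) = 198198 × (60000/1001)/(24) = 198198 × 2500/1001 = 495000.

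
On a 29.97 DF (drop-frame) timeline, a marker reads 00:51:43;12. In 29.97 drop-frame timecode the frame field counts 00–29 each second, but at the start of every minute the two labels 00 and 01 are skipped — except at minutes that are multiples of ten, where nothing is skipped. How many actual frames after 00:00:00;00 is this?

93010

Complete 10-minute blocks: 5, each 17982 frames → 89910.
Remaining 1 whole minute in the current block: 1800 + 0 × 1798 = 1800 frames.
Within the current minute: 43 × 30 + 12 − 2 = 1300 (labels ;00/;01 skipped at this minute). Total = 89910 + 1800 + 1300 = 93010.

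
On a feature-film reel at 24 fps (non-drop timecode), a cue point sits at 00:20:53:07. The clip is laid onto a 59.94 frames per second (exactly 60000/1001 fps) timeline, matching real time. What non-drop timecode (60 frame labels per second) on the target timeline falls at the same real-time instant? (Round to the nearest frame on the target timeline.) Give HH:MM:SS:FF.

Source frame index: (0×3600 + 20×60 + 53) × 24 + 7 = 30079.
Real time: 30079 / (24) = 30079/24 s.
Target frame: (30079/24) × (60000/1001) = 10742500/143 ≈ 75122.378 → 75122.
At 60 labels/s: frame 75122 → 00:20:52:02.

00:20:52:02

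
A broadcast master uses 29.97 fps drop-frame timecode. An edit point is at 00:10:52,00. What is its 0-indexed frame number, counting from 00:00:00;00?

19542

As if non-drop at 30 labels/s: (0 × 3600 + 10 × 60 + 52) × 30 + 0 = 19560.
Minute boundaries passed: 10; those not divisible by 10: 10 − 1 = 9; dropped labels = 2 × 9 = 18.
Actual frame index = 19560 − 18 = 19542.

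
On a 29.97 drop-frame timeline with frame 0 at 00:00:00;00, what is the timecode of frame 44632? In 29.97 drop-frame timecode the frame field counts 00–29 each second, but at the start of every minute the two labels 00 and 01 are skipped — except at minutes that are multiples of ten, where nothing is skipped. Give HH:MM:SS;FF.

00:24:49;06

Ten DF minutes hold 17982 frames, so frame 44632 lies in block 2 (frames 35964–53945) with 8668 frames into that block.
The block's first minute is 1800 frames and the rest 1798 each; 8668 frames reaches minute 4, so 2 × 18 + 4 × 2 = 44 labels have been skipped so far.
Adding those back, label number 44632 + 44 = 44676 at 30 labels/s is 1489 s + 6 f = 0 h 24 min 49 s frame 6, i.e. 00:24:49;06.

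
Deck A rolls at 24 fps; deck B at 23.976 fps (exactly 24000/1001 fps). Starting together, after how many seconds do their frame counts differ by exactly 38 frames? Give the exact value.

19019/12 seconds

The gap grows by |24000/1001 − 24| = 24/1001 frames per second.
Time for a 38-frame gap: 38 ÷ (24/1001) = 19019/12 s.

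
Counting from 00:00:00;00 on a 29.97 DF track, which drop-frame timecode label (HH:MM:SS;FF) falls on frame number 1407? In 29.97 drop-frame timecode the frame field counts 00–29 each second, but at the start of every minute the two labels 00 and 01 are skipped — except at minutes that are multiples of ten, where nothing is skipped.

Each 10-minute DF block holds 10 × 60 × 30 − 9 × 2 = 17982 frames. 1407 ÷ 17982 → 0 full blocks, remainder 1407.
Within the partial block the first minute is 1800 frames and each further minute 1798, so 0 further minute boundaries passed. Total skipped labels = 18 × 0 + 2 × 0 = 0.
Non-drop label index = 1407 + 0 = 1407; at 30 labels/s that is 00:00:46:27, i.e. DF 00:00:46;27.

00:00:46;27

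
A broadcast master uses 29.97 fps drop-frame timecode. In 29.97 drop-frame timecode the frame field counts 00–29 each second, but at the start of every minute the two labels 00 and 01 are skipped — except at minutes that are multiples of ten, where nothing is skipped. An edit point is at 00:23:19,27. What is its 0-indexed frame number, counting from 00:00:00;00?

As if non-drop at 30 labels/s: (0 × 3600 + 23 × 60 + 19) × 30 + 27 = 41997.
Minute boundaries passed: 23; those not divisible by 10: 23 − 2 = 21; dropped labels = 2 × 21 = 42.
Actual frame index = 41997 − 42 = 41955.

41955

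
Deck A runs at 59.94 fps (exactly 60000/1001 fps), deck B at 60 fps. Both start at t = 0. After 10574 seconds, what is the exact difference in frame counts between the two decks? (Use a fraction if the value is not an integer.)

A emits 60000/1001 × 10574 = 634440000/1001 frames; B emits 60 × 10574 = 634440.
Difference = 634440/1001 frames (≈ 633.8062); B is ahead of A.

634440/1001 frames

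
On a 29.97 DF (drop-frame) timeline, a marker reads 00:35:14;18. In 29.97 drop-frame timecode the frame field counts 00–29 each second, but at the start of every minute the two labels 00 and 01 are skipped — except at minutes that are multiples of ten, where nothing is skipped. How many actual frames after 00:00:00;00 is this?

63374

As if non-drop at 30 labels/s: (0 × 3600 + 35 × 60 + 14) × 30 + 18 = 63438.
Minute boundaries passed: 35; those not divisible by 10: 35 − 3 = 32; dropped labels = 2 × 32 = 64.
Actual frame index = 63438 − 64 = 63374.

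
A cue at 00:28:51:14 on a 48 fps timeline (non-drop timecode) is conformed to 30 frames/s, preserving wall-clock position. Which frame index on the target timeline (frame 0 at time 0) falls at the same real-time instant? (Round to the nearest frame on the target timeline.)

Source frame index: (0×3600 + 28×60 + 51) × 48 + 14 = 83102.
Real time: 83102 / (48) = 41551/24 s.
Target frame: (41551/24) × (30) = 207755/4 ≈ 51938.750 → 51939.

frame 51939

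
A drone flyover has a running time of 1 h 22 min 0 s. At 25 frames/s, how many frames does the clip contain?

1 h 22 min 0 s = 4920 s.
Frames = 4920 × 25 = 123000.

123000 frames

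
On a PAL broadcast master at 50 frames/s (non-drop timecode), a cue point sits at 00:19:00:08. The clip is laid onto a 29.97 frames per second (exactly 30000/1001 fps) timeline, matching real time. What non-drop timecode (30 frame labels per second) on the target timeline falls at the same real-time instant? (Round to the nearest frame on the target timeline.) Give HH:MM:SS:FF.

00:18:59:01

Source frame index: (0×3600 + 19×60 + 0) × 50 + 8 = 57008.
Real time: 57008 / (50) = 28504/25 s.
Target frame: (28504/25) × (30000/1001) = 4886400/143 ≈ 34170.629 → 34171.
At 30 labels/s: frame 34171 → 00:18:59:01.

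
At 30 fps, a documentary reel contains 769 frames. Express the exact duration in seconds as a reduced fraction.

769/30 seconds

Running time = 769 ÷ (30) = 769 × 1/30 = 769/30 s.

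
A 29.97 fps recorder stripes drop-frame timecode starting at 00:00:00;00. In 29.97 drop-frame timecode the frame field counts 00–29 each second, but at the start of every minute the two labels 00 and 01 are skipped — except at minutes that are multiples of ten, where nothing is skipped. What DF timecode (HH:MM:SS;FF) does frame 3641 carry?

Each 10-minute DF block holds 10 × 60 × 30 − 9 × 2 = 17982 frames. 3641 ÷ 17982 → 0 full blocks, remainder 3641.
Within the partial block the first minute is 1800 frames and each further minute 1798, so 2 further minute boundaries passed. Total skipped labels = 18 × 0 + 2 × 2 = 4.
Non-drop label index = 3641 + 4 = 3645; at 30 labels/s that is 00:02:01:15, i.e. DF 00:02:01;15.

00:02:01;15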